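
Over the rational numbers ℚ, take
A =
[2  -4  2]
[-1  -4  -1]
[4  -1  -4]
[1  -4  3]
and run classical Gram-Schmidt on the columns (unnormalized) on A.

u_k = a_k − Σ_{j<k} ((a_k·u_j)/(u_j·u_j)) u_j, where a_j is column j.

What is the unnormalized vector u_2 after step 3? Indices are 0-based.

Step 1: u_0 = a_0 = (2, -1, 4, 1).
Step 2: u_1 = a_1 − (-6/11)·u_0 = (-32/11, -50/11, 13/11, -38/11).
Step 3: u_2 = a_2 − (-4/11)·u_0 − (-180/467)·u_1 = (750/467, -1455/467, -976/467, 949/467).

u_2 = (750/467, -1455/467, -976/467, 949/467)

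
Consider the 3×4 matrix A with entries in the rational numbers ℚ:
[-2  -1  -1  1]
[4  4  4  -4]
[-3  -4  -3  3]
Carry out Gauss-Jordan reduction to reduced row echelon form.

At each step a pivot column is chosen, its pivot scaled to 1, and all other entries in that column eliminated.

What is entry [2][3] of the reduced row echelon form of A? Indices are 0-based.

pivot(0,0)=-2: scale R0 → (1, 1/2, 1/2, -1/2)
  clear (1,0): R1 −= (4)R0 → (0, 2, 2, -2)
  clear (2,0): R2 −= (-3)R0 → (0, -5/2, -3/2, 3/2)
pivot(1,1)=2: scale R1 → (0, 1, 1, -1)
  clear (0,1): R0 −= (1/2)R1 → (1, 0, 0, 0)
  clear (2,1): R2 −= (-5/2)R1 → (0, 0, 1, -1)
pivot(2,2)=1: scale R2 → (0, 0, 1, -1)
  clear (1,2): R1 −= (1)R2 → (0, 1, 0, 0)

M[2][3] = -1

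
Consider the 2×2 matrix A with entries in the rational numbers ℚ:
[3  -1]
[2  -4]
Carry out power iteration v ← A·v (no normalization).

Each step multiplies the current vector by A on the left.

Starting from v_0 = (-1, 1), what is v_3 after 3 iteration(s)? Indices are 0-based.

v_3 = (-34, -76)

v_0 = (-1, 1).
v_1 = A·v_0 = (-4, -6).
v_2 = A·v_1 = (-6, 16).
v_3 = A·v_2 = (-34, -76).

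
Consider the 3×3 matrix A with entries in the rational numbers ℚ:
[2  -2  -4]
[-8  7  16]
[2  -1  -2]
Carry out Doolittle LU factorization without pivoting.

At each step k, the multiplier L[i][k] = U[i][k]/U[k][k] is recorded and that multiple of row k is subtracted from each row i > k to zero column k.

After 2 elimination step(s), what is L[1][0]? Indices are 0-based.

[col 0] pivot 2
  R1 -= -4*R0 → (0, -1, 0)  (L[1][0] := -4)
  R2 -= 1*R0 → (0, 1, 2)  (L[2][0] := 1)
[col 1] pivot -1
  R2 -= -1*R1 → (0, 0, 2)  (L[2][1] := -1)

L[1][0] = -4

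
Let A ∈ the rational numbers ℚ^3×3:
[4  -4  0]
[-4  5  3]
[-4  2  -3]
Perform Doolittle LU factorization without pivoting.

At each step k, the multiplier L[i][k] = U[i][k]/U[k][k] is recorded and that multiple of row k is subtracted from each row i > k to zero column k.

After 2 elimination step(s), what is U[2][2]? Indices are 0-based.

[col 0] pivot 4
  R1 -= -1*R0 → (0, 1, 3)  (L[1][0] := -1)
  R2 -= -1*R0 → (0, -2, -3)  (L[2][0] := -1)
[col 1] pivot 1
  R2 -= -2*R1 → (0, 0, 3)  (L[2][1] := -2)

U[2][2] = 3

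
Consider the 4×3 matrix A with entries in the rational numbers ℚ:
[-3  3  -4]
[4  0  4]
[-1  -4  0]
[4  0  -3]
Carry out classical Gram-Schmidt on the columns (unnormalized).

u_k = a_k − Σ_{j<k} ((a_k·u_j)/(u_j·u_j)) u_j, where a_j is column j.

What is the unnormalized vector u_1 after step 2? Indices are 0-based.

Step 1: u_0 = a_0 = (-3, 4, -1, 4).
Step 2: u_1 = a_1 − (-5/42)·u_0 = (37/14, 10/21, -173/42, 10/21).

u_1 = (37/14, 10/21, -173/42, 10/21)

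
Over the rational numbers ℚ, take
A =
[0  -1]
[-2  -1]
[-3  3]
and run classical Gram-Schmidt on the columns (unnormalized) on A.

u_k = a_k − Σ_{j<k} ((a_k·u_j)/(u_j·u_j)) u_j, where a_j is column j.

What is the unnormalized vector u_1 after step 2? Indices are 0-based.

Step 1: u_0 = a_0 = (0, -2, -3).
Step 2: u_1 = a_1 − (-7/13)·u_0 = (-1, -27/13, 18/13).

u_1 = (-1, -27/13, 18/13)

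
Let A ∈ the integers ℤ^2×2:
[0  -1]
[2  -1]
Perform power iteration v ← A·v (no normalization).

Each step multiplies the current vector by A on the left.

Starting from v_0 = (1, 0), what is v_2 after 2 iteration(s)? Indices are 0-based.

v_0 = (1, 0).
v_1 = A·v_0 = (0, 2).
v_2 = A·v_1 = (-2, -2).

v_2 = (-2, -2)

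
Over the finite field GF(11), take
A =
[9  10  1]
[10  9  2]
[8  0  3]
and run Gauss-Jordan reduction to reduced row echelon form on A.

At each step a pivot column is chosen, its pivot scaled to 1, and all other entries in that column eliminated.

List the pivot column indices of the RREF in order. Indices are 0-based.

pivot columns: 0, 1, 2

[1] R0 /= 9  ⇒  (1, 6, 5)
     R1 -= 10·R0  ⇒  (0, 4, 7)
     R2 -= 8·R0  ⇒  (0, 7, 7)
[2] R1 /= 4  ⇒  (0, 1, 10)
     R0 -= 6·R1  ⇒  (1, 0, 0)
     R2 -= 7·R1  ⇒  (0, 0, 3)
[3] R2 /= 3  ⇒  (0, 0, 1)
     R1 -= 10·R2  ⇒  (0, 1, 0)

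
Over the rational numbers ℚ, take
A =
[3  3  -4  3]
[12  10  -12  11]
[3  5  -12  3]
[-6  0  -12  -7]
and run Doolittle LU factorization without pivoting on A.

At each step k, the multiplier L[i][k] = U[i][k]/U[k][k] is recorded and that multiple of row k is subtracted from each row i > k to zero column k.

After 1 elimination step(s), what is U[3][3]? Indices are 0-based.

U[3][3] = -1

[col 0] pivot 3
  R1 -= 4*R0 → (0, -2, 4, -1)  (L[1][0] := 4)
  R2 -= 1*R0 → (0, 2, -8, 0)  (L[2][0] := 1)
  R3 -= -2*R0 → (0, 6, -20, -1)  (L[3][0] := -2)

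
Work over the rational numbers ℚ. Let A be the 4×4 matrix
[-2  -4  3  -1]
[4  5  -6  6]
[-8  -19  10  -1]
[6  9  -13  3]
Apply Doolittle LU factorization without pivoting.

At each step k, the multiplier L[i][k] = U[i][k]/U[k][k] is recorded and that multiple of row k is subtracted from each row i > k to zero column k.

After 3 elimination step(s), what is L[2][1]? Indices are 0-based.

L[2][1] = 1

Step 1: pivot at (0,0) is -2.
  row1 ← row1 − (-2)·row0  ⇒  L[1][0]=-2, U row1=(0, -3, 0, 4)
  row2 ← row2 − (4)·row0  ⇒  L[2][0]=4, U row2=(0, -3, -2, 3)
  row3 ← row3 − (-3)·row0  ⇒  L[3][0]=-3, U row3=(0, -3, -4, 0)
Step 2: pivot at (1,1) is -3.
  row2 ← row2 − (1)·row1  ⇒  L[2][1]=1, U row2=(0, 0, -2, -1)
  row3 ← row3 − (1)·row1  ⇒  L[3][1]=1, U row3=(0, 0, -4, -4)
Step 3: pivot at (2,2) is -2.
  row3 ← row3 − (2)·row2  ⇒  L[3][2]=2, U row3=(0, 0, 0, -2)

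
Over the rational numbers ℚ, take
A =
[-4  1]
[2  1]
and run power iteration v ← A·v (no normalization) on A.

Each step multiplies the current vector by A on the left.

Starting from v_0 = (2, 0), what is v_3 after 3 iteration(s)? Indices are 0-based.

v_3 = (-156, 60)

v_0 = (2, 0).
v_1 = A·v_0 = (-8, 4).
v_2 = A·v_1 = (36, -12).
v_3 = A·v_2 = (-156, 60).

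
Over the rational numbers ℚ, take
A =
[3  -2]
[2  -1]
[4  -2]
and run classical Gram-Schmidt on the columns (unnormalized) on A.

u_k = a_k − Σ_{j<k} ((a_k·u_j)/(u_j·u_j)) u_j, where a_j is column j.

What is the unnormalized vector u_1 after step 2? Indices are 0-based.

u_1 = (-10/29, 3/29, 6/29)

Step 1: u_0 = a_0 = (3, 2, 4).
Step 2: u_1 = a_1 − (-16/29)·u_0 = (-10/29, 3/29, 6/29).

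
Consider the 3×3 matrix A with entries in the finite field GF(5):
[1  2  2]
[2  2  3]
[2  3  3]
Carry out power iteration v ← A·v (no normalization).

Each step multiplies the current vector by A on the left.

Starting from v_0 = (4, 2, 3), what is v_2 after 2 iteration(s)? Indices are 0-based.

v_0 = (4, 2, 3).
v_1 = A·v_0 = (4, 1, 3).
v_2 = A·v_1 = (2, 4, 0).

v_2 = (2, 4, 0)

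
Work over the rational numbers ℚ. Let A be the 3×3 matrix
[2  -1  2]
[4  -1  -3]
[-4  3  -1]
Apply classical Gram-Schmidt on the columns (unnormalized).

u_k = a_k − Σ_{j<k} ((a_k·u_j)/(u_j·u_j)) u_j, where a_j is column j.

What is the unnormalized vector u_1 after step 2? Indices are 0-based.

Step 1: u_0 = a_0 = (2, 4, -4).
Step 2: u_1 = a_1 − (-1/2)·u_0 = (0, 1, 1).

u_1 = (0, 1, 1)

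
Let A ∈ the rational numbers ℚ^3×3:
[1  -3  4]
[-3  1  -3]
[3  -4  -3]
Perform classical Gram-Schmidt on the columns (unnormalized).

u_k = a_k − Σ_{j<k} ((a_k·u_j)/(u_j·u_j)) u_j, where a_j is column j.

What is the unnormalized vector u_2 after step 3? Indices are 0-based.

u_2 = (135/34, -75/34, -60/17)

Step 1: u_0 = a_0 = (1, -3, 3).
Step 2: u_1 = a_1 − (-18/19)·u_0 = (-39/19, -35/19, -22/19).
Step 3: u_2 = a_2 − (4/19)·u_0 − (3/34)·u_1 = (135/34, -75/34, -60/17).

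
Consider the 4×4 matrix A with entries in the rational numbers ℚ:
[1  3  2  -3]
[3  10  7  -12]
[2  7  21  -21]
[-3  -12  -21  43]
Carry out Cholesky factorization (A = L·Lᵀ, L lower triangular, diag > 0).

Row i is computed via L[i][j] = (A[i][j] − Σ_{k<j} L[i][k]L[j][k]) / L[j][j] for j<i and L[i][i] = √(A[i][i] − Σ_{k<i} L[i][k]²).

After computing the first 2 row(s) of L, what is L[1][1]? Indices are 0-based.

L[1][1] = 1

Step 1: L[0][0] = √(1) = 1.
  L[1][0] = (3) / L[0][0] = 3.
Step 2: L[1][1] = √(1) = 1.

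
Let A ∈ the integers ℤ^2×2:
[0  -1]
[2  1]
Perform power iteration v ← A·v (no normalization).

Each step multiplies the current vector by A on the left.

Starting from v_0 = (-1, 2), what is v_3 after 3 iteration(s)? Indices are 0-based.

v_0 = (-1, 2).
v_1 = A·v_0 = (-2, 0).
v_2 = A·v_1 = (0, -4).
v_3 = A·v_2 = (4, -4).

v_3 = (4, -4)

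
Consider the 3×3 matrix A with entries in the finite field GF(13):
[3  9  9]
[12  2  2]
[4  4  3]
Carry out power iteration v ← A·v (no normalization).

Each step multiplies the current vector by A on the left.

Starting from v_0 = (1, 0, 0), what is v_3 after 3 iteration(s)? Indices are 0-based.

v_3 = (3, 10, 8)

v_0 = (1, 0, 0).
v_1 = A·v_0 = (3, 12, 4).
v_2 = A·v_1 = (10, 3, 7).
v_3 = A·v_2 = (3, 10, 8).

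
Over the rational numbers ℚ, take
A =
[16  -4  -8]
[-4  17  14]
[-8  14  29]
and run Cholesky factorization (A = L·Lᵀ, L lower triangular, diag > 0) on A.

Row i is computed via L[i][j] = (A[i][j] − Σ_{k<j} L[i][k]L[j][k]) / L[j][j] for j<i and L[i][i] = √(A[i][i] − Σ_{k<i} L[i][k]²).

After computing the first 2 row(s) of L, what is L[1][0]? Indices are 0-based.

L[1][0] = -1

Step 1: L[0][0] = √(16) = 4.
  L[1][0] = (-4) / L[0][0] = -1.
Step 2: L[1][1] = √(16) = 4.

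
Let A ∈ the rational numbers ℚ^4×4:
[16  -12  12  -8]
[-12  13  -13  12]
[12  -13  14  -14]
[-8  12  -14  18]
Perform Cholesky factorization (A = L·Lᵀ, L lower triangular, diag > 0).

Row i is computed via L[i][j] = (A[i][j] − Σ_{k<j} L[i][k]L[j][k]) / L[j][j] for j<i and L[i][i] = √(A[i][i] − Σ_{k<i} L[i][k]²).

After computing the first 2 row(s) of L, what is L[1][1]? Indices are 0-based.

L[1][1] = 2

Step 1: L[0][0] = √(16) = 4.
  L[1][0] = (-12) / L[0][0] = -3.
Step 2: L[1][1] = √(4) = 2.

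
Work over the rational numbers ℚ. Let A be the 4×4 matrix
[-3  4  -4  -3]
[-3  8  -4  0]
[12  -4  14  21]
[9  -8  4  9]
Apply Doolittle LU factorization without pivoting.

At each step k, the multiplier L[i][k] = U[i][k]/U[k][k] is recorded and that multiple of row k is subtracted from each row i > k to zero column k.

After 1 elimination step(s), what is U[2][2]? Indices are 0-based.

Step 1: pivot at (0,0) is -3.
  row1 ← row1 − (1)·row0  ⇒  L[1][0]=1, U row1=(0, 4, 0, 3)
  row2 ← row2 − (-4)·row0  ⇒  L[2][0]=-4, U row2=(0, 12, -2, 9)
  row3 ← row3 − (-3)·row0  ⇒  L[3][0]=-3, U row3=(0, 4, -8, 0)

U[2][2] = -2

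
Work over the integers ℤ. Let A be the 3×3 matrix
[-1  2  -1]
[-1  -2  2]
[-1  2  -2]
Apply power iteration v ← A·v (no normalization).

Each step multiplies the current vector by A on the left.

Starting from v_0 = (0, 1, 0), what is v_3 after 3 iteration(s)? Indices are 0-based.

v_3 = (30, -24, 40)

v_0 = (0, 1, 0).
v_1 = A·v_0 = (2, -2, 2).
v_2 = A·v_1 = (-8, 6, -10).
v_3 = A·v_2 = (30, -24, 40).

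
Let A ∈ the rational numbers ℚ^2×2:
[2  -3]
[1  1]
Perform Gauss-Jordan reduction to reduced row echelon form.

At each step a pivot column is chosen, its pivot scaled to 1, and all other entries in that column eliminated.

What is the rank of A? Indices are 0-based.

step 1: normalize row 0 (÷2) = (1, -3/2)
  row 1: subtract 1×row0 = (0, 5/2)
step 2: normalize row 1 (÷5/2) = (0, 1)
  row 0: subtract -3/2×row1 = (1, 0)

rank = 2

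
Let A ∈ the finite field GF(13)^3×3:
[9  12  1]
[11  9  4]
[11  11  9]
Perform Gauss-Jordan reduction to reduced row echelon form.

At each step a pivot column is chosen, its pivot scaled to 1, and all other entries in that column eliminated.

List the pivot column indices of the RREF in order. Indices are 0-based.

pivot(0,0)=9: scale R0 → (1, 10, 3)
  clear (1,0): R1 −= (11)R0 → (0, 3, 10)
  clear (2,0): R2 −= (11)R0 → (0, 5, 2)
pivot(1,1)=3: scale R1 → (0, 1, 12)
  clear (0,1): R0 −= (10)R1 → (1, 0, 0)
  clear (2,1): R2 −= (5)R1 → (0, 0, 7)
pivot(2,2)=7: scale R2 → (0, 0, 1)
  clear (1,2): R1 −= (12)R2 → (0, 1, 0)

pivot columns: 0, 1, 2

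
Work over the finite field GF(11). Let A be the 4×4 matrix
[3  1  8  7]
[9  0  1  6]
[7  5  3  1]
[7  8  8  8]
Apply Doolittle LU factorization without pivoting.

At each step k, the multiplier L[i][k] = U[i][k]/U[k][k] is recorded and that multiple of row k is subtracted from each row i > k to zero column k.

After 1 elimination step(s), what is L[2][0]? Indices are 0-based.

L[2][0] = 6

[col 0] pivot 3
  R1 -= 3*R0 → (0, 8, 10, 7)  (L[1][0] := 3)
  R2 -= 6*R0 → (0, 10, 10, 3)  (L[2][0] := 6)
  R3 -= 6*R0 → (0, 2, 4, 10)  (L[3][0] := 6)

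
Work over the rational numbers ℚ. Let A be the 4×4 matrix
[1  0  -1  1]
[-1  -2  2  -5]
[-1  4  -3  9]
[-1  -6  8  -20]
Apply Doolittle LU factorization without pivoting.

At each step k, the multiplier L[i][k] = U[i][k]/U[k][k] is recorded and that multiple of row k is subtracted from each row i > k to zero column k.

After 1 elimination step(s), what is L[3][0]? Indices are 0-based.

L[3][0] = -1

[col 0] pivot 1
  R1 -= -1*R0 → (0, -2, 1, -4)  (L[1][0] := -1)
  R2 -= -1*R0 → (0, 4, -4, 10)  (L[2][0] := -1)
  R3 -= -1*R0 → (0, -6, 7, -19)  (L[3][0] := -1)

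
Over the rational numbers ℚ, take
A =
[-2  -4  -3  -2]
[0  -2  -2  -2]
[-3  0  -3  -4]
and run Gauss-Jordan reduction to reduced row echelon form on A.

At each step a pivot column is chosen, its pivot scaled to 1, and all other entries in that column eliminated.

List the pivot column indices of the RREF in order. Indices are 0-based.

pivot(0,0)=-2: scale R0 → (1, 2, 3/2, 1)
  clear (2,0): R2 −= (-3)R0 → (0, 6, 3/2, -1)
pivot(1,1)=-2: scale R1 → (0, 1, 1, 1)
  clear (0,1): R0 −= (2)R1 → (1, 0, -1/2, -1)
  clear (2,1): R2 −= (6)R1 → (0, 0, -9/2, -7)
pivot(2,2)=-9/2: scale R2 → (0, 0, 1, 14/9)
  clear (0,2): R0 −= (-1/2)R2 → (1, 0, 0, -2/9)
  clear (1,2): R1 −= (1)R2 → (0, 1, 0, -5/9)

pivot columns: 0, 1, 2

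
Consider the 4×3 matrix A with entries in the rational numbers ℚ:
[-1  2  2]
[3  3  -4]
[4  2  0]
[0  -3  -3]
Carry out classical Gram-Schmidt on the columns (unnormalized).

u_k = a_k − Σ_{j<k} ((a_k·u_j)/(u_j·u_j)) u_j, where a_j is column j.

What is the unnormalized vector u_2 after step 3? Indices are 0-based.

u_2 = (51/451, -125/41, 1044/451, -645/451)

Step 1: u_0 = a_0 = (-1, 3, 4, 0).
Step 2: u_1 = a_1 − (15/26)·u_0 = (67/26, 33/26, -4/13, -3).
Step 3: u_2 = a_2 − (-7/13)·u_0 − (236/451)·u_1 = (51/451, -125/41, 1044/451, -645/451).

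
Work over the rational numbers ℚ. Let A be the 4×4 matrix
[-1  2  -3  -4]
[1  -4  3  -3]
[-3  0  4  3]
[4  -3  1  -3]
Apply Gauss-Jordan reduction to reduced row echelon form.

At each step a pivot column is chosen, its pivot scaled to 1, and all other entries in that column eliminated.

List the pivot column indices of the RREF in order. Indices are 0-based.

pivot columns: 0, 1, 2, 3

step 1: normalize row 0 (÷-1) = (1, -2, 3, 4)
  row 1: subtract 1×row0 = (0, -2, 0, -7)
  row 2: subtract -3×row0 = (0, -6, 13, 15)
  row 3: subtract 4×row0 = (0, 5, -11, -19)
step 2: normalize row 1 (÷-2) = (0, 1, 0, 7/2)
  row 0: subtract -2×row1 = (1, 0, 3, 11)
  row 2: subtract -6×row1 = (0, 0, 13, 36)
  row 3: subtract 5×row1 = (0, 0, -11, -73/2)
step 3: normalize row 2 (÷13) = (0, 0, 1, 36/13)
  row 0: subtract 3×row2 = (1, 0, 0, 35/13)
  row 3: subtract -11×row2 = (0, 0, 0, -157/26)
step 4: normalize row 3 (÷-157/26) = (0, 0, 0, 1)
  row 0: subtract 35/13×row3 = (1, 0, 0, 0)
  row 1: subtract 7/2×row3 = (0, 1, 0, 0)
  row 2: subtract 36/13×row3 = (0, 0, 1, 0)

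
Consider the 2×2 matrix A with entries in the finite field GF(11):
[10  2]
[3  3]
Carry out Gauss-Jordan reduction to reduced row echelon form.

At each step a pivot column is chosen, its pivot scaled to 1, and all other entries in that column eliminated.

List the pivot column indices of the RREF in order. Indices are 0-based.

pivot columns: 0, 1

[1] R0 /= 10  ⇒  (1, 9)
     R1 -= 3·R0  ⇒  (0, 9)
[2] R1 /= 9  ⇒  (0, 1)
     R0 -= 9·R1  ⇒  (1, 0)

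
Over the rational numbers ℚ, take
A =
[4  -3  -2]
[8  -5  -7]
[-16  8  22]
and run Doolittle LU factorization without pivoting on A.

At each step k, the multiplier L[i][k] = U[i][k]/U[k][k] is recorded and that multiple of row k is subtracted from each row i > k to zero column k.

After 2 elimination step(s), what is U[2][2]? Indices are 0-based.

U[2][2] = 2

Step 1: pivot at (0,0) is 4.
  row1 ← row1 − (2)·row0  ⇒  L[1][0]=2, U row1=(0, 1, -3)
  row2 ← row2 − (-4)·row0  ⇒  L[2][0]=-4, U row2=(0, -4, 14)
Step 2: pivot at (1,1) is 1.
  row2 ← row2 − (-4)·row1  ⇒  L[2][1]=-4, U row2=(0, 0, 2)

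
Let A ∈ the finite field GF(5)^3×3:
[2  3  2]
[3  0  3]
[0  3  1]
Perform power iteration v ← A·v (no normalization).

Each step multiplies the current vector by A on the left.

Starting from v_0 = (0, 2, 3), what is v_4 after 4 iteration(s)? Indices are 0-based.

v_0 = (0, 2, 3).
v_1 = A·v_0 = (2, 4, 4).
v_2 = A·v_1 = (4, 3, 1).
v_3 = A·v_2 = (4, 0, 0).
v_4 = A·v_3 = (3, 2, 0).

v_4 = (3, 2, 0)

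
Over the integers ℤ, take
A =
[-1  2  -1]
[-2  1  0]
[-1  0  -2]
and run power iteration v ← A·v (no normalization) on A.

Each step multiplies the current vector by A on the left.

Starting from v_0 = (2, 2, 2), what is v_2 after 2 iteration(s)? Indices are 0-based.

v_2 = (2, -2, 12)

v_0 = (2, 2, 2).
v_1 = A·v_0 = (0, -2, -6).
v_2 = A·v_1 = (2, -2, 12).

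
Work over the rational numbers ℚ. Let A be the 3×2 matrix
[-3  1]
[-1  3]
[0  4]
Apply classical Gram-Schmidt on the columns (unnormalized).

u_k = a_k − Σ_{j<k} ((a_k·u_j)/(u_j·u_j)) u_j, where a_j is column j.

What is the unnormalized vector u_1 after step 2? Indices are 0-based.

u_1 = (-4/5, 12/5, 4)

Step 1: u_0 = a_0 = (-3, -1, 0).
Step 2: u_1 = a_1 − (-3/5)·u_0 = (-4/5, 12/5, 4).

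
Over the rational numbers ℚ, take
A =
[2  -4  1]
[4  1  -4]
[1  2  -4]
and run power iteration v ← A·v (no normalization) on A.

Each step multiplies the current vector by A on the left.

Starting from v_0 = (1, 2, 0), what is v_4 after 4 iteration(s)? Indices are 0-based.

v_4 = (525, 402, 68)

v_0 = (1, 2, 0).
v_1 = A·v_0 = (-6, 6, 5).
v_2 = A·v_1 = (-31, -38, -14).
v_3 = A·v_2 = (76, -106, -51).
v_4 = A·v_3 = (525, 402, 68).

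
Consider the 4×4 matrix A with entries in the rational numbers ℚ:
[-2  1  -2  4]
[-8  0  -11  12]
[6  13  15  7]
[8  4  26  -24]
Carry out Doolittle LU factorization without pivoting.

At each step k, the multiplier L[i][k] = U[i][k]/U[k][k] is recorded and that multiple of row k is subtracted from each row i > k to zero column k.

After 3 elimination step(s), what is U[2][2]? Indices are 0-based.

U[2][2] = -3

k=0: U[0][0]=-2
  eliminate (1,0): mult=4, new row 1: (0, -4, -3, -4); set L[1][0]=4
  eliminate (2,0): mult=-3, new row 2: (0, 16, 9, 19); set L[2][0]=-3
  eliminate (3,0): mult=-4, new row 3: (0, 8, 18, -8); set L[3][0]=-4
k=1: U[1][1]=-4
  eliminate (2,1): mult=-4, new row 2: (0, 0, -3, 3); set L[2][1]=-4
  eliminate (3,1): mult=-2, new row 3: (0, 0, 12, -16); set L[3][1]=-2
k=2: U[2][2]=-3
  eliminate (3,2): mult=-4, new row 3: (0, 0, 0, -4); set L[3][2]=-4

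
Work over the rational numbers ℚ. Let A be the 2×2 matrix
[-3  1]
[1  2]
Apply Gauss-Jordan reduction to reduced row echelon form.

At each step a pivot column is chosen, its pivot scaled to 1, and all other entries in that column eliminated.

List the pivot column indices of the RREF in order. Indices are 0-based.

pivot(0,0)=-3: scale R0 → (1, -1/3)
  clear (1,0): R1 −= (1)R0 → (0, 7/3)
pivot(1,1)=7/3: scale R1 → (0, 1)
  clear (0,1): R0 −= (-1/3)R1 → (1, 0)

pivot columns: 0, 1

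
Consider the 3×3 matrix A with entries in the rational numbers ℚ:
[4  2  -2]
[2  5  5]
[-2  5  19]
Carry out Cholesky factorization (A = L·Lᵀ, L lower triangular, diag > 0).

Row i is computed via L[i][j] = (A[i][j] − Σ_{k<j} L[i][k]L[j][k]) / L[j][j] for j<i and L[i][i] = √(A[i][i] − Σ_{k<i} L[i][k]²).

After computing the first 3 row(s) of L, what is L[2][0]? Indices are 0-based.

L[2][0] = -1

Step 1: L[0][0] = √(4) = 2.
  L[1][0] = (2) / L[0][0] = 1.
Step 2: L[1][1] = √(4) = 2.
  L[2][0] = (-2) / L[0][0] = -1.
  L[2][1] = (6) / L[1][1] = 3.
Step 3: L[2][2] = √(9) = 3.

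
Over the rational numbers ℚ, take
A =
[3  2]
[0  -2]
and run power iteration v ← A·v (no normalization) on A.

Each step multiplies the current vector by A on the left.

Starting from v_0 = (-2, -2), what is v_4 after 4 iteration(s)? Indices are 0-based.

v_4 = (-214, -32)

v_0 = (-2, -2).
v_1 = A·v_0 = (-10, 4).
v_2 = A·v_1 = (-22, -8).
v_3 = A·v_2 = (-82, 16).
v_4 = A·v_3 = (-214, -32).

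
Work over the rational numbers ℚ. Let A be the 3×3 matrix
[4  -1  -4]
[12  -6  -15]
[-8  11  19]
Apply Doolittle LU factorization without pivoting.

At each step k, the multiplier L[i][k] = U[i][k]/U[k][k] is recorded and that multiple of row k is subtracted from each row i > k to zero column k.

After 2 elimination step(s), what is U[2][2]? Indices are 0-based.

k=0: U[0][0]=4
  eliminate (1,0): mult=3, new row 1: (0, -3, -3); set L[1][0]=3
  eliminate (2,0): mult=-2, new row 2: (0, 9, 11); set L[2][0]=-2
k=1: U[1][1]=-3
  eliminate (2,1): mult=-3, new row 2: (0, 0, 2); set L[2][1]=-3

U[2][2] = 2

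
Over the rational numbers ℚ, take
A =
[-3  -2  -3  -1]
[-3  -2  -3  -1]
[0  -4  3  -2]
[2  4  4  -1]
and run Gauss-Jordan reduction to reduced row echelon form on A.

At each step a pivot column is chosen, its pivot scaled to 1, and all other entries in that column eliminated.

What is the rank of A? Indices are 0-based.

[1] R0 /= -3  ⇒  (1, 2/3, 1, 1/3)
     R1 -= -3·R0  ⇒  (0, 0, 0, 0)
     R3 -= 2·R0  ⇒  (0, 8/3, 2, -5/3)
[2] R1 <-> R2
[2] R1 /= -4  ⇒  (0, 1, -3/4, 1/2)
     R0 -= 2/3·R1  ⇒  (1, 0, 3/2, 0)
     R3 -= 8/3·R1  ⇒  (0, 0, 4, -3)
[3] R2 <-> R3
[3] R2 /= 4  ⇒  (0, 0, 1, -3/4)
     R0 -= 3/2·R2  ⇒  (1, 0, 0, 9/8)
     R1 -= -3/4·R2  ⇒  (0, 1, 0, -1/16)
column 3 empty below row 3

rank = 3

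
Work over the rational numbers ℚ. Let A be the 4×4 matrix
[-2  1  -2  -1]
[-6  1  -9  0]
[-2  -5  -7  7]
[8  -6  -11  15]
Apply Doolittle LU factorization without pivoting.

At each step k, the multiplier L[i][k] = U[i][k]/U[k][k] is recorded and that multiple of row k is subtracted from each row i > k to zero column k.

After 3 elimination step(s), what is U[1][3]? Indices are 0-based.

Step 1: pivot at (0,0) is -2.
  row1 ← row1 − (3)·row0  ⇒  L[1][0]=3, U row1=(0, -2, -3, 3)
  row2 ← row2 − (1)·row0  ⇒  L[2][0]=1, U row2=(0, -6, -5, 8)
  row3 ← row3 − (-4)·row0  ⇒  L[3][0]=-4, U row3=(0, -2, -19, 11)
Step 2: pivot at (1,1) is -2.
  row2 ← row2 − (3)·row1  ⇒  L[2][1]=3, U row2=(0, 0, 4, -1)
  row3 ← row3 − (1)·row1  ⇒  L[3][1]=1, U row3=(0, 0, -16, 8)
Step 3: pivot at (2,2) is 4.
  row3 ← row3 − (-4)·row2  ⇒  L[3][2]=-4, U row3=(0, 0, 0, 4)

U[1][3] = 3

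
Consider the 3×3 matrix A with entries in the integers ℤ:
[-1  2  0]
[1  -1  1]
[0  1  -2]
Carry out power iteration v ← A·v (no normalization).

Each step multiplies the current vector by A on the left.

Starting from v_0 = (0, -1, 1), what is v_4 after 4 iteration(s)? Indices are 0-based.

v_0 = (0, -1, 1).
v_1 = A·v_0 = (-2, 2, -3).
v_2 = A·v_1 = (6, -7, 8).
v_3 = A·v_2 = (-20, 21, -23).
v_4 = A·v_3 = (62, -64, 67).

v_4 = (62, -64, 67)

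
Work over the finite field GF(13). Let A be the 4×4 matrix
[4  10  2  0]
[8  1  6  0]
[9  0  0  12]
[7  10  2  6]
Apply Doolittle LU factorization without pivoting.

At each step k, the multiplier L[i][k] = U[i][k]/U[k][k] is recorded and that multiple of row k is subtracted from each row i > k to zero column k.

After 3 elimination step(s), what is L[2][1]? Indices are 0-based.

Step 1: pivot at (0,0) is 4.
  row1 ← row1 − (2)·row0  ⇒  L[1][0]=2, U row1=(0, 7, 2, 0)
  row2 ← row2 − (12)·row0  ⇒  L[2][0]=12, U row2=(0, 10, 2, 12)
  row3 ← row3 − (5)·row0  ⇒  L[3][0]=5, U row3=(0, 12, 5, 6)
Step 2: pivot at (1,1) is 7.
  row2 ← row2 − (7)·row1  ⇒  L[2][1]=7, U row2=(0, 0, 1, 12)
  row3 ← row3 − (11)·row1  ⇒  L[3][1]=11, U row3=(0, 0, 9, 6)
Step 3: pivot at (2,2) is 1.
  row3 ← row3 − (9)·row2  ⇒  L[3][2]=9, U row3=(0, 0, 0, 2)

L[2][1] = 7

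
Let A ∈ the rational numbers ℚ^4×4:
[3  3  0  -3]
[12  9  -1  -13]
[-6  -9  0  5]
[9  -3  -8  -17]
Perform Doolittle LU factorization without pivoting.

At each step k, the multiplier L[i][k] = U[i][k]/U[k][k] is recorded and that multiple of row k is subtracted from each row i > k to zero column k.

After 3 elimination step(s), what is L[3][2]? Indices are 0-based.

[col 0] pivot 3
  R1 -= 4*R0 → (0, -3, -1, -1)  (L[1][0] := 4)
  R2 -= -2*R0 → (0, -3, 0, -1)  (L[2][0] := -2)
  R3 -= 3*R0 → (0, -12, -8, -8)  (L[3][0] := 3)
[col 1] pivot -3
  R2 -= 1*R1 → (0, 0, 1, 0)  (L[2][1] := 1)
  R3 -= 4*R1 → (0, 0, -4, -4)  (L[3][1] := 4)
[col 2] pivot 1
  R3 -= -4*R2 → (0, 0, 0, -4)  (L[3][2] := -4)

L[3][2] = -4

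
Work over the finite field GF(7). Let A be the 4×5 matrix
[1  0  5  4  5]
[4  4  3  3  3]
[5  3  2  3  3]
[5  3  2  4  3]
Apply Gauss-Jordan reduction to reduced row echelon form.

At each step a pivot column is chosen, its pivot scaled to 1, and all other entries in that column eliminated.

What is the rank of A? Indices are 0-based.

step 1: normalize row 0 (÷1) = (1, 0, 5, 4, 5)
  row 1: subtract 4×row0 = (0, 4, 4, 1, 4)
  row 2: subtract 5×row0 = (0, 3, 5, 4, 6)
  row 3: subtract 5×row0 = (0, 3, 5, 5, 6)
step 2: normalize row 1 (÷4) = (0, 1, 1, 2, 1)
  row 2: subtract 3×row1 = (0, 0, 2, 5, 3)
  row 3: subtract 3×row1 = (0, 0, 2, 6, 3)
step 3: normalize row 2 (÷2) = (0, 0, 1, 6, 5)
  row 0: subtract 5×row2 = (1, 0, 0, 2, 1)
  row 1: subtract 1×row2 = (0, 1, 0, 3, 3)
  row 3: subtract 2×row2 = (0, 0, 0, 1, 0)
step 4: normalize row 3 (÷1) = (0, 0, 0, 1, 0)
  row 0: subtract 2×row3 = (1, 0, 0, 0, 1)
  row 1: subtract 3×row3 = (0, 1, 0, 0, 3)
  row 2: subtract 6×row3 = (0, 0, 1, 0, 5)

rank = 4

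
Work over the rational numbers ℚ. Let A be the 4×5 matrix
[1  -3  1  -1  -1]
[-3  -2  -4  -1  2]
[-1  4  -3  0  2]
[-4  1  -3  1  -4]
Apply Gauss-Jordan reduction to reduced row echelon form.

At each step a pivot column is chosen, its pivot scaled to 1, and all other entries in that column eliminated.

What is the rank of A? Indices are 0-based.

step 1: normalize row 0 (÷1) = (1, -3, 1, -1, -1)
  row 1: subtract -3×row0 = (0, -11, -1, -4, -1)
  row 2: subtract -1×row0 = (0, 1, -2, -1, 1)
  row 3: subtract -4×row0 = (0, -11, 1, -3, -8)
step 2: normalize row 1 (÷-11) = (0, 1, 1/11, 4/11, 1/11)
  row 0: subtract -3×row1 = (1, 0, 14/11, 1/11, -8/11)
  row 2: subtract 1×row1 = (0, 0, -23/11, -15/11, 10/11)
  row 3: subtract -11×row1 = (0, 0, 2, 1, -7)
step 3: normalize row 2 (÷-23/11) = (0, 0, 1, 15/23, -10/23)
  row 0: subtract 14/11×row2 = (1, 0, 0, -17/23, -4/23)
  row 1: subtract 1/11×row2 = (0, 1, 0, 7/23, 3/23)
  row 3: subtract 2×row2 = (0, 0, 0, -7/23, -141/23)
step 4: normalize row 3 (÷-7/23) = (0, 0, 0, 1, 141/7)
  row 0: subtract -17/23×row3 = (1, 0, 0, 0, 103/7)
  row 1: subtract 7/23×row3 = (0, 1, 0, 0, -6)
  row 2: subtract 15/23×row3 = (0, 0, 1, 0, -95/7)

rank = 4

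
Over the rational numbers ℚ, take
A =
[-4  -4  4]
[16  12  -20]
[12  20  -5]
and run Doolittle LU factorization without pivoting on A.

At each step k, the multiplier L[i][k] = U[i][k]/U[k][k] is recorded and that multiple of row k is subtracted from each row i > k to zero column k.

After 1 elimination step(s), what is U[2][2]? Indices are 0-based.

k=0: U[0][0]=-4
  eliminate (1,0): mult=-4, new row 1: (0, -4, -4); set L[1][0]=-4
  eliminate (2,0): mult=-3, new row 2: (0, 8, 7); set L[2][0]=-3

U[2][2] = 7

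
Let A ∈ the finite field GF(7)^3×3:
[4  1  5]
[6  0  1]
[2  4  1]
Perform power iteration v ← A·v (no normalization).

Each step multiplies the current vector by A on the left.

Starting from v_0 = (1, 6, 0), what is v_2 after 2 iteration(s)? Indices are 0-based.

v_2 = (1, 2, 0)

v_0 = (1, 6, 0).
v_1 = A·v_0 = (3, 6, 5).
v_2 = A·v_1 = (1, 2, 0).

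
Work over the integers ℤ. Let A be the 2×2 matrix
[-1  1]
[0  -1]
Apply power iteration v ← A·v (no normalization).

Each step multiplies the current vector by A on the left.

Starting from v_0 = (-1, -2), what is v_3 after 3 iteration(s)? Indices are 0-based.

v_3 = (-5, 2)

v_0 = (-1, -2).
v_1 = A·v_0 = (-1, 2).
v_2 = A·v_1 = (3, -2).
v_3 = A·v_2 = (-5, 2).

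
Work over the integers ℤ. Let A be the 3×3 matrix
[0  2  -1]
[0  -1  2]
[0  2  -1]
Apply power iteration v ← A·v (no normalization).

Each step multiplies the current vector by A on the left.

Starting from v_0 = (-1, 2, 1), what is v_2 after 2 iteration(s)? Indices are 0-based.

v_2 = (-3, 6, -3)

v_0 = (-1, 2, 1).
v_1 = A·v_0 = (3, 0, 3).
v_2 = A·v_1 = (-3, 6, -3).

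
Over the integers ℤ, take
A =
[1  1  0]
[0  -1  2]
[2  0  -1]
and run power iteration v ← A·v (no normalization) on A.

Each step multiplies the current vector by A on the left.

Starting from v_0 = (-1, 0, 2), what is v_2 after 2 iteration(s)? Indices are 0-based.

v_2 = (3, -12, 2)

v_0 = (-1, 0, 2).
v_1 = A·v_0 = (-1, 4, -4).
v_2 = A·v_1 = (3, -12, 2).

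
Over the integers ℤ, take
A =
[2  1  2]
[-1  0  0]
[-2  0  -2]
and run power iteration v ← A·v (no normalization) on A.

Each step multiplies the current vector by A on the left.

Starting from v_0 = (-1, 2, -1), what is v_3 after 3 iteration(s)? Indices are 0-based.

v_0 = (-1, 2, -1).
v_1 = A·v_0 = (-2, 1, 4).
v_2 = A·v_1 = (5, 2, -4).
v_3 = A·v_2 = (4, -5, -2).

v_3 = (4, -5, -2)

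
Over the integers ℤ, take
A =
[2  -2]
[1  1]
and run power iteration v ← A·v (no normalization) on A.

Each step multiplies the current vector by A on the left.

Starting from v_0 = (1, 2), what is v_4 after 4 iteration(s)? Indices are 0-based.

v_0 = (1, 2).
v_1 = A·v_0 = (-2, 3).
v_2 = A·v_1 = (-10, 1).
v_3 = A·v_2 = (-22, -9).
v_4 = A·v_3 = (-26, -31).

v_4 = (-26, -31)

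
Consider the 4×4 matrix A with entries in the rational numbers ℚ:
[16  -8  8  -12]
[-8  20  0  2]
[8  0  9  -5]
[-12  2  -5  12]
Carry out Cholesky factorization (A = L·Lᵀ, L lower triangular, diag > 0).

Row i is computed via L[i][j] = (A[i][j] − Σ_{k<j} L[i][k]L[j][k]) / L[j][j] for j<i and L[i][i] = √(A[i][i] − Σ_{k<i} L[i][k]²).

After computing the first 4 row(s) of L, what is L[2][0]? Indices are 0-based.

L[2][0] = 2

Step 1: L[0][0] = √(16) = 4.
  L[1][0] = (-8) / L[0][0] = -2.
Step 2: L[1][1] = √(16) = 4.
  L[2][0] = (8) / L[0][0] = 2.
  L[2][1] = (4) / L[1][1] = 1.
Step 3: L[2][2] = √(4) = 2.
  L[3][0] = (-12) / L[0][0] = -3.
  L[3][1] = (-4) / L[1][1] = -1.
  L[3][2] = (2) / L[2][2] = 1.
Step 4: L[3][3] = √(1) = 1.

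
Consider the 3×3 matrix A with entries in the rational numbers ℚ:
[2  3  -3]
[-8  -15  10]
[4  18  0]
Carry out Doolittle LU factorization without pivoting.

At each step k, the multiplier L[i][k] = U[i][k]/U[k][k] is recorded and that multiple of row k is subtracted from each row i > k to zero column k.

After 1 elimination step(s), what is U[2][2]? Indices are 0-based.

U[2][2] = 6

Step 1: pivot at (0,0) is 2.
  row1 ← row1 − (-4)·row0  ⇒  L[1][0]=-4, U row1=(0, -3, -2)
  row2 ← row2 − (2)·row0  ⇒  L[2][0]=2, U row2=(0, 12, 6)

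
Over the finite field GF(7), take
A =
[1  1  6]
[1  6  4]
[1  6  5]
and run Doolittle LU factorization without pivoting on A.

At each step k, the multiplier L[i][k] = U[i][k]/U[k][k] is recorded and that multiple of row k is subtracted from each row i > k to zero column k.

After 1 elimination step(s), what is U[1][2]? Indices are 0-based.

U[1][2] = 5

k=0: U[0][0]=1
  eliminate (1,0): mult=1, new row 1: (0, 5, 5); set L[1][0]=1
  eliminate (2,0): mult=1, new row 2: (0, 5, 6); set L[2][0]=1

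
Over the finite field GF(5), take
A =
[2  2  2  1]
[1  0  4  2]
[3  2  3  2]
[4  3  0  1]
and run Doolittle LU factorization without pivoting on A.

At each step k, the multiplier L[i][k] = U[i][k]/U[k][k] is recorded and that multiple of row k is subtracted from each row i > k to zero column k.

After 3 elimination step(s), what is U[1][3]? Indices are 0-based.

U[1][3] = 4

[col 0] pivot 2
  R1 -= 3*R0 → (0, 4, 3, 4)  (L[1][0] := 3)
  R2 -= 4*R0 → (0, 4, 0, 3)  (L[2][0] := 4)
  R3 -= 2*R0 → (0, 4, 1, 4)  (L[3][0] := 2)
[col 1] pivot 4
  R2 -= 1*R1 → (0, 0, 2, 4)  (L[2][1] := 1)
  R3 -= 1*R1 → (0, 0, 3, 0)  (L[3][1] := 1)
[col 2] pivot 2
  R3 -= 4*R2 → (0, 0, 0, 4)  (L[3][2] := 4)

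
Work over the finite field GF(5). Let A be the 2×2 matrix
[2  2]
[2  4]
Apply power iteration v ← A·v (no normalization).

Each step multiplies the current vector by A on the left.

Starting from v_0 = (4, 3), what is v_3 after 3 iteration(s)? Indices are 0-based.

v_0 = (4, 3).
v_1 = A·v_0 = (4, 0).
v_2 = A·v_1 = (3, 3).
v_3 = A·v_2 = (2, 3).

v_3 = (2, 3)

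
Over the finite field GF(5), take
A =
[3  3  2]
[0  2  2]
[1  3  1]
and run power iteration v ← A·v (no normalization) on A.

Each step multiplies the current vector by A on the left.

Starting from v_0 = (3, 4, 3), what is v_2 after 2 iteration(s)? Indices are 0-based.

v_2 = (4, 4, 2)

v_0 = (3, 4, 3).
v_1 = A·v_0 = (2, 4, 3).
v_2 = A·v_1 = (4, 4, 2).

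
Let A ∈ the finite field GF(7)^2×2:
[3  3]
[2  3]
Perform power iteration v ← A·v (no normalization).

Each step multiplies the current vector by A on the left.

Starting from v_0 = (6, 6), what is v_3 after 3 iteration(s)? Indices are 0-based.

v_0 = (6, 6).
v_1 = A·v_0 = (1, 2).
v_2 = A·v_1 = (2, 1).
v_3 = A·v_2 = (2, 0).

v_3 = (2, 0)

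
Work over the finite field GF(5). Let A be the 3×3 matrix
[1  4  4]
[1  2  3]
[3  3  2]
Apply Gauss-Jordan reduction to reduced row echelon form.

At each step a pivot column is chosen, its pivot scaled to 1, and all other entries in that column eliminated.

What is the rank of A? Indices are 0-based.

rank = 3

step 1: normalize row 0 (÷1) = (1, 4, 4)
  row 1: subtract 1×row0 = (0, 3, 4)
  row 2: subtract 3×row0 = (0, 1, 0)
step 2: normalize row 1 (÷3) = (0, 1, 3)
  row 0: subtract 4×row1 = (1, 0, 2)
  row 2: subtract 1×row1 = (0, 0, 2)
step 3: normalize row 2 (÷2) = (0, 0, 1)
  row 0: subtract 2×row2 = (1, 0, 0)
  row 1: subtract 3×row2 = (0, 1, 0)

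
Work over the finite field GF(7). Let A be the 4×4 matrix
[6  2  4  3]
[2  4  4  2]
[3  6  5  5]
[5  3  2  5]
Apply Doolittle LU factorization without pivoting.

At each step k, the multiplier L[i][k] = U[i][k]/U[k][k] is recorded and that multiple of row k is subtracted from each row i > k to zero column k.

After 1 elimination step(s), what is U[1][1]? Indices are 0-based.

U[1][1] = 1

k=0: U[0][0]=6
  eliminate (1,0): mult=5, new row 1: (0, 1, 5, 1); set L[1][0]=5
  eliminate (2,0): mult=4, new row 2: (0, 5, 3, 0); set L[2][0]=4
  eliminate (3,0): mult=2, new row 3: (0, 6, 1, 6); set L[3][0]=2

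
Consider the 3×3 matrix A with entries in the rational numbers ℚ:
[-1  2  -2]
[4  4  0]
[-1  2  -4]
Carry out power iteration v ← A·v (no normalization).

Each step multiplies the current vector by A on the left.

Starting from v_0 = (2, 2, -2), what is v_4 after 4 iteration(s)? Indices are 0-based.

v_0 = (2, 2, -2).
v_1 = A·v_0 = (6, 16, 10).
v_2 = A·v_1 = (6, 88, -14).
v_3 = A·v_2 = (198, 376, 226).
v_4 = A·v_3 = (102, 2296, -350).

v_4 = (102, 2296, -350)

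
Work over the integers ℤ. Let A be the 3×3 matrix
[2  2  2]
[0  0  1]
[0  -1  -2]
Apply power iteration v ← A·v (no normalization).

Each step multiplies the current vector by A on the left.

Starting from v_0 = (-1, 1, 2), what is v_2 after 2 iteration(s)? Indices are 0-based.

v_2 = (2, -5, 8)

v_0 = (-1, 1, 2).
v_1 = A·v_0 = (4, 2, -5).
v_2 = A·v_1 = (2, -5, 8).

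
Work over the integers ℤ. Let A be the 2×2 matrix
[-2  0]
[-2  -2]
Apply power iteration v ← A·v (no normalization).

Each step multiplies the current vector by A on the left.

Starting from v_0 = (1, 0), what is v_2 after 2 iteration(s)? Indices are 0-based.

v_0 = (1, 0).
v_1 = A·v_0 = (-2, -2).
v_2 = A·v_1 = (4, 8).

v_2 = (4, 8)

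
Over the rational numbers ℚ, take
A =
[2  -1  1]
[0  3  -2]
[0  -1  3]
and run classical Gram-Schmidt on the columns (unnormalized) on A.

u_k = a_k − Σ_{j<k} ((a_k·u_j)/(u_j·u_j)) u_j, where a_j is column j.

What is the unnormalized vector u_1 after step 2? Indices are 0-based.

Step 1: u_0 = a_0 = (2, 0, 0).
Step 2: u_1 = a_1 − (-1/2)·u_0 = (0, 3, -1).

u_1 = (0, 3, -1)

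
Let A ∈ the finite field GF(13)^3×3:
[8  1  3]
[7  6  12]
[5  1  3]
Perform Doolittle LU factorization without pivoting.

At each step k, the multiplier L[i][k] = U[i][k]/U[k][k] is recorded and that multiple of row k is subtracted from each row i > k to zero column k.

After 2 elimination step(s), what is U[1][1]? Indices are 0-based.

[col 0] pivot 8
  R1 -= 9*R0 → (0, 10, 11)  (L[1][0] := 9)
  R2 -= 12*R0 → (0, 2, 6)  (L[2][0] := 12)
[col 1] pivot 10
  R2 -= 8*R1 → (0, 0, 9)  (L[2][1] := 8)

U[1][1] = 10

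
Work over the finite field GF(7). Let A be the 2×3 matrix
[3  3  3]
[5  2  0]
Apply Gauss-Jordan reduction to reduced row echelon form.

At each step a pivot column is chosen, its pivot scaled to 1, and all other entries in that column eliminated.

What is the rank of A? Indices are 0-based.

step 1: normalize row 0 (÷3) = (1, 1, 1)
  row 1: subtract 5×row0 = (0, 4, 2)
step 2: normalize row 1 (÷4) = (0, 1, 4)
  row 0: subtract 1×row1 = (1, 0, 4)

rank = 2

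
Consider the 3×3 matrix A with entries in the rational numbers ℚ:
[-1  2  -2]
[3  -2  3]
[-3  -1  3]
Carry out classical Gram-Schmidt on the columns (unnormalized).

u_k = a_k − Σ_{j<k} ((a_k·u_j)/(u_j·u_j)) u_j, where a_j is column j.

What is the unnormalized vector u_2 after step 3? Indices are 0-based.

Step 1: u_0 = a_0 = (-1, 3, -3).
Step 2: u_1 = a_1 − (-5/19)·u_0 = (33/19, -23/19, -34/19).
Step 3: u_2 = a_2 − (2/19)·u_0 − (-237/146)·u_1 = (135/146, 105/146, 30/73).

u_2 = (135/146, 105/146, 30/73)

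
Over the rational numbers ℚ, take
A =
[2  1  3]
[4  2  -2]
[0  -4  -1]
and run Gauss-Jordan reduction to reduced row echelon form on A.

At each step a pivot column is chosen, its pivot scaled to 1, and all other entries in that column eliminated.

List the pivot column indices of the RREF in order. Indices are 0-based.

pivot columns: 0, 1, 2

step 1: normalize row 0 (÷2) = (1, 1/2, 3/2)
  row 1: subtract 4×row0 = (0, 0, -8)
step 2: exchange rows 1,2
step 2: normalize row 1 (÷-4) = (0, 1, 1/4)
  row 0: subtract 1/2×row1 = (1, 0, 11/8)
step 3: normalize row 2 (÷-8) = (0, 0, 1)
  row 0: subtract 11/8×row2 = (1, 0, 0)
  row 1: subtract 1/4×row2 = (0, 1, 0)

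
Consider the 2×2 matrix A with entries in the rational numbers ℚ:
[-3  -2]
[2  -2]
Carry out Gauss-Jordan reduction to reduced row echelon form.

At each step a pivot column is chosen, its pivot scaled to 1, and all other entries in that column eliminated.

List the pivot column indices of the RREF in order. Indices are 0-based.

pivot columns: 0, 1

step 1: normalize row 0 (÷-3) = (1, 2/3)
  row 1: subtract 2×row0 = (0, -10/3)
step 2: normalize row 1 (÷-10/3) = (0, 1)
  row 0: subtract 2/3×row1 = (1, 0)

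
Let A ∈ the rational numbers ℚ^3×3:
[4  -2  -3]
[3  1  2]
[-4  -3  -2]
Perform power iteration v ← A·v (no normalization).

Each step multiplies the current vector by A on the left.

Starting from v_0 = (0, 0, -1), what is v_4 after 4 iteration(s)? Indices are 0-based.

v_4 = (309, 59, -149)

v_0 = (0, 0, -1).
v_1 = A·v_0 = (3, -2, 2).
v_2 = A·v_1 = (10, 11, -10).
v_3 = A·v_2 = (48, 21, -53).
v_4 = A·v_3 = (309, 59, -149).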